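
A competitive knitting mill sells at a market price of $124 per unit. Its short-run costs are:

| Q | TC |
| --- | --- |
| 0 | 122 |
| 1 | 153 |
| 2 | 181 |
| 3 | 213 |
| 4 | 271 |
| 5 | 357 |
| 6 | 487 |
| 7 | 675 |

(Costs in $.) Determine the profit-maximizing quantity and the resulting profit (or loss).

Q = 5; profit = $263

Tabulate TR − TC: Q=0: -122; Q=1: -29; Q=2: 67; Q=3: 159; Q=4: 225; Q=5: 263; Q=6: 257; Q=7: 193.
Profit is maximized at Q = 5. AVC there is 235/5 = $47 ≤ P, so producing beats shutting down (which would give -$122).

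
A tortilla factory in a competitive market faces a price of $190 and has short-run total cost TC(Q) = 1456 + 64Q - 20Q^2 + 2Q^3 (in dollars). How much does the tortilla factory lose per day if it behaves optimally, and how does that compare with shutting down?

AVC = 64 - 20Q + 2Q^2; min AVC = $14 at Q = 5. Since P = $190 ≥ min AVC, the firm produces.
With MC = 64 - 40Q + 6Q^2, P = MC on the upward-sloping part at Q* = 9.
TR = 190·9 = 1710. TC = 1456 + 414 = 1870. Profit = 1710 − 1870 = -$160.
Shutting down would mean losing the fixed cost of $1456, so operating at a loss of $160 is better by $1296.

Profit = -$160 at Q = 9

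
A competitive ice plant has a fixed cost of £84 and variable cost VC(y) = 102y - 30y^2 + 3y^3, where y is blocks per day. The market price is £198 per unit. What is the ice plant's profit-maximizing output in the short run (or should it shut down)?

Produce at y = 8

Strip out fixed cost: VC = 102y - 30y^2 + 3y^3. Then AVC = 102 - 30y + 3y^2 and MC = 102 - 60y + 9y^2.
AVC is minimized where dAVC/dy = -30 + 6y = 0, at y = 5; min AVC = 102 - 30·5 + 3·5^2 = £27.
Because £198 ≥ £27, revenue can cover variable cost; the firm operates.
Set P = MC: 198 = 102 - 60y + 9y^2 → -96 - 60y + 9y^2 = 0. The roots are y = -4/3 and y = 8; the profit-maximizing output is on the rising part of MC, so y* = 8.
Check: AVC at y = 8 is £54 ≤ P, so revenue covers variable cost.
Profit = P·y − TC = 198·8 − 516 = £1068.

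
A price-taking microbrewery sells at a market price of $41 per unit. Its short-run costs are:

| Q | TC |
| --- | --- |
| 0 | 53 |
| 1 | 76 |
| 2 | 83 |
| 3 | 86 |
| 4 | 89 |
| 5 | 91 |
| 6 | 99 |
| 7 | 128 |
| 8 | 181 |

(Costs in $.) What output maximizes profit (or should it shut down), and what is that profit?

Tabulate TR − TC: Q=0: -53; Q=1: -35; Q=2: -1; Q=3: 37; Q=4: 75; Q=5: 114; Q=6: 147; Q=7: 159; Q=8: 147.
Profit is maximized at Q = 7. AVC there is 75/7 = $10.71 ≤ P, so producing beats shutting down (which would give -$53).

Q = 7; profit = $159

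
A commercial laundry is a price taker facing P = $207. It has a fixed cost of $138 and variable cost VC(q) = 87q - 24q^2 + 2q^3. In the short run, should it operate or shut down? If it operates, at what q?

Produce at q = 10

Strip out fixed cost: VC = 87q - 24q^2 + 2q^3. Then AVC = 87 - 24q + 2q^2 and MC = 87 - 48q + 6q^2.
AVC is minimized where dAVC/dq = -24 + 4q = 0, at q = 6; min AVC = 87 - 24·6 + 2·6^2 = $15.
Because $207 ≥ $15, revenue can cover variable cost; the firm operates.
Solving P = MC: -120 - 48q + 6q^2 = 0 ⇒ q = -2 or 10. On the upward-sloping branch, q* = 10.
Check: AVC at q = 10 is $47 ≤ P, so revenue covers variable cost.
Profit = P·q − TC = 207·10 − 608 = $1462.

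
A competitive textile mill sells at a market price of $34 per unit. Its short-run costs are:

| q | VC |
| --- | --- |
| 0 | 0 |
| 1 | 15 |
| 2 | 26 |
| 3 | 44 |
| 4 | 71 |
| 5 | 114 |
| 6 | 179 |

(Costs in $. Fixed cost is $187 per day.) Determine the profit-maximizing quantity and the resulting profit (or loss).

q = 4; profit = -$122

Compute π = P·q − TC at each output: q=0: -187; q=1: -168; q=2: -145; q=3: -129; q=4: -122; q=5: -131; q=6: -162.
Profit is maximized at q = 4. AVC there is 71/4 = $17.75 ≤ P, so producing beats shutting down (which would give -$187).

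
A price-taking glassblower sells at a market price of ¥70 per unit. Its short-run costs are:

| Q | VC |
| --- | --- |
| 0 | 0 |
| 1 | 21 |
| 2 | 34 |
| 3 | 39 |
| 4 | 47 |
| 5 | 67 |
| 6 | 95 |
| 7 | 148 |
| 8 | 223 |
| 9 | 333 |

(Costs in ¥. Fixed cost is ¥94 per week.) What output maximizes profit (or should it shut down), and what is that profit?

Compute π = P·Q − TC at each output: Q=0: -94; Q=1: -45; Q=2: 12; Q=3: 77; Q=4: 139; Q=5: 189; Q=6: 231; Q=7: 248; Q=8: 243; Q=9: 203.
Profit is maximized at Q = 7. AVC there is 148/7 = ¥21.14 ≤ P, so producing beats shutting down (which would give -¥94).

Q = 7; profit = ¥248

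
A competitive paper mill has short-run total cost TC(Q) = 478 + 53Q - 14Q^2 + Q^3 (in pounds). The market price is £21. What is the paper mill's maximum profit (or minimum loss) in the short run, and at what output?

Profit = -£350 at Q = 8

AVC = 53 - 14Q + Q^2 has its minimum £4 at Q = 7; price £21 clears that bar, so the firm operates.
With MC = 53 - 28Q + 3Q^2, P = MC on the upward-sloping part at Q* = 8.
TR = 21·8 = 168. TC = 478 + 40 = 518. Profit = 168 − 518 = -£350.
That loss of £350 beats the £478 the firm would lose by shutting down; producing recovers £128 of fixed cost.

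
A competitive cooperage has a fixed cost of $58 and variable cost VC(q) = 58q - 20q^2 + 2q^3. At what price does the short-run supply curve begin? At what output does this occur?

$8 per unit, at q = 5

Short-run supply begins at min AVC. From VC = 58q - 20q^2 + 2q^3, AVC = 58 - 20q + 2q^2.
dAVC/dq = -20 + 4q = 0 gives q = 5. min AVC = 58 - 20·5 + 2·5^2 = 8.
The firm shuts down for any P below $8.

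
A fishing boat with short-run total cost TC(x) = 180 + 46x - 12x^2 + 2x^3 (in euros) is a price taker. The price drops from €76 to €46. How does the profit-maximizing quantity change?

MC = 46 - 24x + 6x^2; the shutdown threshold is min AVC = €28 (at x = 3).
At P = €76 ≥ min AVC, set P = MC on the rising branch: x = 5.
At P = €46 ≥ min AVC, set P = MC: x = 4. The firm stays open but cuts output.

Output falls from 5 to 4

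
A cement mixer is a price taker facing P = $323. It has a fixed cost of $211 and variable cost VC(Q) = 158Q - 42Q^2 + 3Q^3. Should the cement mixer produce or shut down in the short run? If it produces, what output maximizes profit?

Strip out fixed cost: VC = 158Q - 42Q^2 + 3Q^3. Then AVC = 158 - 42Q + 3Q^2 and MC = 158 - 84Q + 9Q^2.
AVC hits its minimum where MC = AVC, at Q = 7, giving min AVC = 158 - 42·7 + 3·7^2 = $11.
Since P = $323 ≥ min AVC = $11, price covers variable cost and the firm should produce.
Solving P = MC: -165 - 84Q + 9Q^2 = 0 ⇒ Q = -5/3 or 11. On the upward-sloping branch, Q* = 11.
Check: AVC at Q = 11 is $59 ≤ P, so revenue covers variable cost.
Profit = P·Q − TC = 323·11 − 860 = $2693.

Produce at Q = 11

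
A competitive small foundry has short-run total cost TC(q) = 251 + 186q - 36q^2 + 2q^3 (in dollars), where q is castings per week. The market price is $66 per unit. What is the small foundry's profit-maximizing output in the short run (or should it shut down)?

From TC, MC = TC'(q) = 186 - 72q + 6q^2 and AVC = VC/q = 186 - 36q + 2q^2.
AVC hits its minimum where MC = AVC, at q = 9, giving min AVC = 186 - 36·9 + 2·9^2 = $24.
Since P = $66 ≥ min AVC = $24, price covers variable cost and the firm should produce.
Solving P = MC: 120 - 72q + 6q^2 = 0 ⇒ q = 2 or 10. On the upward-sloping branch, q* = 10.
Check: AVC at q = 10 is $26 ≤ P, so revenue covers variable cost.
Profit = P·q − TC = 66·10 − 511 = $149.

Produce at q = 10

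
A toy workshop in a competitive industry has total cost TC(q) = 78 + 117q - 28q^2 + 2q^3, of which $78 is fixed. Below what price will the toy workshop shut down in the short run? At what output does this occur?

$19 per unit, at q = 7

The shutdown price is the minimum of AVC. VC = 117q - 28q^2 + 2q^3, so AVC = 117 - 28q + 2q^2.
At the minimum of AVC, MC = AVC. MC = 117 - 56q + 6q^2; setting MC = AVC gives 4q^2 - 28q = 0, so q = 7. min AVC = 19.
So the shutdown price is $19.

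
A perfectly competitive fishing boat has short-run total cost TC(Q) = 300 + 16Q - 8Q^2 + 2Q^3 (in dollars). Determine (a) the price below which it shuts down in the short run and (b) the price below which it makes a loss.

AVC = 16 - 8Q + 2Q^2; minimized at Q = 2, giving min AVC = $8. That is the shutdown price.
ATC = 300/Q + 16 - 8Q + 2Q^2. Setting dATC/dQ = −300/Q^2 − 8 + 4Q = 0 gives Q = 5 (since 4·5^3 − 8·5^2 = 300).
min ATC = 300/5 + 16 − 8·5 + 2·5^2 = $86. That is the break-even price.
For $8 ≤ P < $86 the firm produces at a loss; below $8 it shuts down.

Shutdown price = $8; break-even price = $86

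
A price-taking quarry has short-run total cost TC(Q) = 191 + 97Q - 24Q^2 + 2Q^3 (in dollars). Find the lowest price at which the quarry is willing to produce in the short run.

The firm shuts down when price falls below the minimum of average variable cost. AVC = VC/Q = 97 - 24Q + 2Q^2.
At the minimum of AVC, MC = AVC. MC = 97 - 48Q + 6Q^2; setting MC = AVC gives 4Q^2 - 24Q = 0, so Q = 6. min AVC = 25.
So the shutdown price is $25.

$25 per unit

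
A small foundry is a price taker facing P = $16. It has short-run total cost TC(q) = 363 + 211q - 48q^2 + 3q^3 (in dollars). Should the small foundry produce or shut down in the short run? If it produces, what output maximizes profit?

Shut down

Strip out fixed cost: VC = 211q - 48q^2 + 3q^3. Then AVC = 211 - 48q + 3q^2 and MC = 211 - 96q + 9q^2.
The AVC parabola has its vertex at q = 48/6 = 8, where AVC = 211 - 48·8 + 3·8^2 = $19.
With P < min AVC ($16 < $19), every unit sold adds to the loss.
Best response: produce nothing and absorb the $363 fixed cost.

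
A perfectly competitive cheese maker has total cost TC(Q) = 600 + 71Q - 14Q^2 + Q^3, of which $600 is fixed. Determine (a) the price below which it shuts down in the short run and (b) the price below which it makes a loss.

Shutdown price = $22; break-even price = $91

Shutdown price = min AVC. AVC = 71 - 14Q + Q^2, with vertex at Q = 7 and minimum $22.
ATC = 600/Q + 71 - 14Q + Q^2. Setting dATC/dQ = −600/Q^2 − 14 + 2Q = 0 gives Q = 10 (since 2·10^3 − 14·10^2 = 600).
min ATC = 600/10 + 71 − 14·10 + 10^2 = $91. That is the break-even price.
Between these two prices the firm operates at a loss; above $91 it earns a profit.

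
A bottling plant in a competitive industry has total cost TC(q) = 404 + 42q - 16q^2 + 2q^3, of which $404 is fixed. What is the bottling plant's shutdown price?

$10 per unit

Short-run supply begins at min AVC. From VC = 42q - 16q^2 + 2q^3, AVC = 42 - 16q + 2q^2.
At the minimum of AVC, MC = AVC. MC = 42 - 32q + 6q^2; setting MC = AVC gives 4q^2 - 16q = 0, so q = 4. min AVC = 10.
For P < $10 the firm produces nothing.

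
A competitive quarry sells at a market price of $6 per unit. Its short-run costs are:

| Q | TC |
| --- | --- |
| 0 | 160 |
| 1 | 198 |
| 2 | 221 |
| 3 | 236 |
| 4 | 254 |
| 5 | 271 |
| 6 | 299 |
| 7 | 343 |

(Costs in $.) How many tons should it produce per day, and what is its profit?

Q = 0 (shut down); profit = -$160

Compute π = P·Q − TC at each output: Q=0: -160; Q=1: -192; Q=2: -209; Q=3: -218; Q=4: -230; Q=5: -241; Q=6: -263; Q=7: -301.
Profit is highest at Q = 0. Equivalently, the lowest AVC in the table is 111/5 ≈ $22.20 at Q = 5, and P = $6 falls below it — price never covers variable cost, so the firm shuts down and loses only its fixed cost.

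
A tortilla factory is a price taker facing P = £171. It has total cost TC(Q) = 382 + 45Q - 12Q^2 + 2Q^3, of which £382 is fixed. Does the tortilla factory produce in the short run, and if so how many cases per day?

Produce at Q = 7

From TC, MC = TC'(Q) = 45 - 24Q + 6Q^2 and AVC = VC/Q = 45 - 12Q + 2Q^2.
The AVC parabola has its vertex at Q = 12/4 = 3, where AVC = 45 - 12·3 + 2·3^2 = £27.
Because £171 ≥ £27, revenue can cover variable cost; the firm operates.
Solving P = MC: -126 - 24Q + 6Q^2 = 0 ⇒ Q = -3 or 7. On the upward-sloping branch, Q* = 7.
Check: AVC at Q = 7 is £59 ≤ P, so revenue covers variable cost.
Profit = P·Q − TC = 171·7 − 795 = £402.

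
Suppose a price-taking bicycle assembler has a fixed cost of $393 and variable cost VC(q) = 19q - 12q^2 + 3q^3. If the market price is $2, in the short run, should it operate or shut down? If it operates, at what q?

Variable cost is VC = 19q - 12q^2 + 3q^3, so AVC = VC/q = 19 - 12q + 3q^2 and MC = dTC/dq = 19 - 24q + 9q^2.
The AVC parabola has its vertex at q = 12/6 = 2, where AVC = 19 - 12·2 + 3·2^2 = $7.
P = $2 lies below min AVC = $7; no output level covers variable cost.
The firm minimizes its loss by shutting down and losing only its fixed cost of $393.

Shut down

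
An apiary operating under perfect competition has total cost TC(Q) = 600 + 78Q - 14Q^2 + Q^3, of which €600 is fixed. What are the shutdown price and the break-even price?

AVC = 78 - 14Q + Q^2; minimized at Q = 7, giving min AVC = €29. That is the shutdown price.
ATC = 600/Q + 78 - 14Q + Q^2. Setting dATC/dQ = −600/Q^2 − 14 + 2Q = 0 gives Q = 10 (since 2·10^3 − 14·10^2 = 600).
min ATC = 600/10 + 78 − 14·10 + 10^2 = €98. That is the break-even price.
For €29 ≤ P < €98 the firm produces at a loss; below €29 it shuts down.

Shutdown price = €29; break-even price = €98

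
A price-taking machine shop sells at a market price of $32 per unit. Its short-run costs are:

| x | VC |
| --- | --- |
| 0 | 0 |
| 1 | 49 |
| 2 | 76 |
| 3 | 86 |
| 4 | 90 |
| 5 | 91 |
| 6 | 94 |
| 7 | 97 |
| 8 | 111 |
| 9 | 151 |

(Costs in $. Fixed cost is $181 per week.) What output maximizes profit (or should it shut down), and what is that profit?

Profit at each row (π = 32x − TC): x=0: -181; x=1: -198; x=2: -193; x=3: -171; x=4: -143; x=5: -112; x=6: -83; x=7: -54; x=8: -36; x=9: -44.
Profit is maximized at x = 8. AVC there is 111/8 = $13.88 ≤ P, so producing beats shutting down (which would give -$181).

x = 8; profit = -$36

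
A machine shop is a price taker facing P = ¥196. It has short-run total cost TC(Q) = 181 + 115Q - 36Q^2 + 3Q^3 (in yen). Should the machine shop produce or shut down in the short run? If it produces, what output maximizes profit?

Produce at Q = 9

Variable cost is VC = 115Q - 36Q^2 + 3Q^3, so AVC = VC/Q = 115 - 36Q + 3Q^2 and MC = dTC/dQ = 115 - 72Q + 9Q^2.
The AVC parabola has its vertex at Q = 36/6 = 6, where AVC = 115 - 36·6 + 3·6^2 = ¥7.
Because ¥196 ≥ ¥7, revenue can cover variable cost; the firm operates.
Set P = MC: 196 = 115 - 72Q + 9Q^2 → -81 - 72Q + 9Q^2 = 0. The roots are Q = -1 and Q = 9; the profit-maximizing output is on the rising part of MC, so Q* = 9.
Check: AVC at Q = 9 is ¥34 ≤ P, so revenue covers variable cost.
Profit = P·Q − TC = 196·9 − 487 = ¥1277.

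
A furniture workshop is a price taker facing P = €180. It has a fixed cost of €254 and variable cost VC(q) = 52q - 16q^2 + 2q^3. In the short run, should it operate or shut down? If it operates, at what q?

Produce at q = 8

Variable cost is VC = 52q - 16q^2 + 2q^3, so AVC = VC/q = 52 - 16q + 2q^2 and MC = dTC/dq = 52 - 32q + 6q^2.
AVC is minimized where dAVC/dq = -16 + 4q = 0, at q = 4; min AVC = 52 - 16·4 + 2·4^2 = €20.
Since P = €180 ≥ min AVC = €20, price covers variable cost and the firm should produce.
Solving P = MC: -128 - 32q + 6q^2 = 0 ⇒ q = -8/3 or 8. On the upward-sloping branch, q* = 8.
Check: AVC at q = 8 is €52 ≤ P, so revenue covers variable cost.
Profit = P·q − TC = 180·8 − 670 = €770.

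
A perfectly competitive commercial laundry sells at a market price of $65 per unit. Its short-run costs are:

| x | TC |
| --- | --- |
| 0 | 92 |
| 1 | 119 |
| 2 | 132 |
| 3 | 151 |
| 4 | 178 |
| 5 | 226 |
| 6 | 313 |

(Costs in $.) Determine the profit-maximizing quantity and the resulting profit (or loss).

Profit at each row (π = 65x − TC): x=0: -92; x=1: -54; x=2: -2; x=3: 44; x=4: 82; x=5: 99; x=6: 77.
Profit is maximized at x = 5. AVC there is 134/5 = $26.80 ≤ P, so producing beats shutting down (which would give -$92).

x = 5; profit = $99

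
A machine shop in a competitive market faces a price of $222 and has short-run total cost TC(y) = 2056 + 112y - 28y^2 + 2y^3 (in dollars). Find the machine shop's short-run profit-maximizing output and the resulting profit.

Profit = -$120 at y = 11

AVC = 112 - 28y + 2y^2; min AVC = $14 at y = 7. Since P = $222 ≥ min AVC, the firm produces.
With MC = 112 - 56y + 6y^2, P = MC on the upward-sloping part at y* = 11.
TR = 222·11 = 2442. TC = 2056 + 506 = 2562. Profit = 2442 − 2562 = -$120.
Shutting down would mean losing the fixed cost of $2056, so operating at a loss of $120 is better by $1936.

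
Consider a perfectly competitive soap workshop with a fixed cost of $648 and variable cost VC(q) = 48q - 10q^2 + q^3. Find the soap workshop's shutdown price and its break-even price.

Shutdown price = min AVC. AVC = 48 - 10q + q^2, with vertex at q = 5 and minimum $23.
ATC = 648/q + 48 - 10q + q^2. Setting dATC/dq = −648/q^2 − 10 + 2q = 0 gives q = 9 (since 2·9^3 − 10·9^2 = 648).
min ATC = 648/9 + 48 − 10·9 + 9^2 = $111. That is the break-even price.
Between these two prices the firm operates at a loss; above $111 it earns a profit.

Shutdown price = $23; break-even price = $111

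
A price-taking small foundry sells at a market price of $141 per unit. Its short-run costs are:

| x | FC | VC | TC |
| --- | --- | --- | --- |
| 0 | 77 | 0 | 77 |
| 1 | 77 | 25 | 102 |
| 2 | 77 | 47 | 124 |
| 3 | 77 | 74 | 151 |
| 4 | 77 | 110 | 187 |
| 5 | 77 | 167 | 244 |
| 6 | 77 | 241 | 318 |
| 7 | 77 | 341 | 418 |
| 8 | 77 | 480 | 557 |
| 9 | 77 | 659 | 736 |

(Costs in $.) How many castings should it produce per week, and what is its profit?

x = 8; profit = $571

Profit at each row (π = 141x − TC): x=0: -77; x=1: 39; x=2: 158; x=3: 272; x=4: 377; x=5: 461; x=6: 528; x=7: 569; x=8: 571; x=9: 533.
Profit is maximized at x = 8. AVC there is 480/8 = $60 ≤ P, so producing beats shutting down (which would give -$77).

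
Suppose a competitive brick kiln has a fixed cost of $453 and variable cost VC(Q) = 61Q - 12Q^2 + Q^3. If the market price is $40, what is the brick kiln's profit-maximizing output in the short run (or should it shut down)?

Strip out fixed cost: VC = 61Q - 12Q^2 + Q^3. Then AVC = 61 - 12Q + Q^2 and MC = 61 - 24Q + 3Q^2.
The AVC parabola has its vertex at Q = 12/2 = 6, where AVC = 61 - 12·6 + 6^2 = $25.
P = $40 exceeds min AVC = $25, so the firm stays open.
Solving P = MC: 21 - 24Q + 3Q^2 = 0 ⇒ Q = 1 or 7. On the upward-sloping branch, Q* = 7.
Check: AVC at Q = 7 is $26 ≤ P, so revenue covers variable cost.
Profit = P·Q − TC = 40·7 − 635 = -$355, a loss, but smaller than the $453 fixed cost the firm would lose by shutting down.

Produce at Q = 7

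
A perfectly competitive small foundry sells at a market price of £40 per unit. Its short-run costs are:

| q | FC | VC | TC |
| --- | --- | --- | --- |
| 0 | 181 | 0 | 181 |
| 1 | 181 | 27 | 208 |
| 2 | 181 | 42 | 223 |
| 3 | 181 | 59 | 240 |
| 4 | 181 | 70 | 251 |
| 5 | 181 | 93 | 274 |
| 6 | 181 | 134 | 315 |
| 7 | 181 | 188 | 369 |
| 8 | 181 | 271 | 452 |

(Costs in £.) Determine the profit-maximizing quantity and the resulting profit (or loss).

q = 5; profit = -£74

Tabulate TR − TC: q=0: -181; q=1: -168; q=2: -143; q=3: -120; q=4: -91; q=5: -74; q=6: -75; q=7: -89; q=8: -132.
Profit is maximized at q = 5. AVC there is 93/5 = £18.60 ≤ P, so producing beats shutting down (which would give -£181).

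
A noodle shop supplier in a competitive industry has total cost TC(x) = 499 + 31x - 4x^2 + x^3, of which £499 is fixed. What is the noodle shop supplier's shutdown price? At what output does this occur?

£27 per unit, at x = 2

The shutdown price is the minimum of AVC. VC = 31x - 4x^2 + x^3, so AVC = 31 - 4x + x^2.
dAVC/dx = -4 + 2x = 0 gives x = 2. min AVC = 31 - 4·2 + 2^2 = 27.
For P < £27 the firm produces nothing.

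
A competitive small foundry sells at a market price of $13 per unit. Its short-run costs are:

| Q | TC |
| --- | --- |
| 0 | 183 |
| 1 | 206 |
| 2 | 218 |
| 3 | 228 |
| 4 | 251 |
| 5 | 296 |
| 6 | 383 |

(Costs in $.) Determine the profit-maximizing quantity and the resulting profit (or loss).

Profit at each row (π = 13Q − TC): Q=0: -183; Q=1: -193; Q=2: -192; Q=3: -189; Q=4: -199; Q=5: -231; Q=6: -305.
Profit is highest at Q = 0. Equivalently, the lowest AVC in the table is 45/3 ≈ $15 at Q = 3, and P = $13 falls below it — price never covers variable cost, so the firm shuts down and loses only its fixed cost.

Q = 0 (shut down); profit = -$183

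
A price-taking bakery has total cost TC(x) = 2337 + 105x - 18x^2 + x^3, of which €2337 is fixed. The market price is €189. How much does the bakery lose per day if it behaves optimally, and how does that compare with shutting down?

Profit = -€377 at x = 14

AVC = 105 - 18x + x^2 has its minimum €24 at x = 9; price €189 clears that bar, so the firm operates.
MC = 105 - 36x + 3x^2. Setting P = MC and taking the root on the rising branch gives x* = 14.
TR = 189·14 = 2646. TC = 2337 + 686 = 3023. Profit = 2646 − 3023 = -€377.
By producing, the firm covers all variable cost plus €1960 of fixed cost; shutting down would lose the full €2337.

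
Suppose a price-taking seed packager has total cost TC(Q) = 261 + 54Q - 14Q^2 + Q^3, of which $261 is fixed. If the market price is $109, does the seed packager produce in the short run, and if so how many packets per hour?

Produce at Q = 11

Strip out fixed cost: VC = 54Q - 14Q^2 + Q^3. Then AVC = 54 - 14Q + Q^2 and MC = 54 - 28Q + 3Q^2.
AVC is minimized where dAVC/dQ = -14 + 2Q = 0, at Q = 7; min AVC = 54 - 14·7 + 7^2 = $5.
P = $109 exceeds min AVC = $5, so the firm stays open.
Solving P = MC: -55 - 28Q + 3Q^2 = 0 ⇒ Q = -5/3 or 11. On the upward-sloping branch, Q* = 11.
Check: AVC at Q = 11 is $21 ≤ P, so revenue covers variable cost.
Profit = P·Q − TC = 109·11 − 492 = $707.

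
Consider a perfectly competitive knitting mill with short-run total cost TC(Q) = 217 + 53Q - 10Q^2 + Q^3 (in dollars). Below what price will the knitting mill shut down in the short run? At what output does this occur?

$28 per unit, at Q = 5

The shutdown price is the minimum of AVC. VC = 53Q - 10Q^2 + Q^3, so AVC = 53 - 10Q + Q^2.
At the minimum of AVC, MC = AVC. MC = 53 - 20Q + 3Q^2; setting MC = AVC gives 2Q^2 - 10Q = 0, so Q = 5. min AVC = 28.
For P < $28 the firm produces nothing.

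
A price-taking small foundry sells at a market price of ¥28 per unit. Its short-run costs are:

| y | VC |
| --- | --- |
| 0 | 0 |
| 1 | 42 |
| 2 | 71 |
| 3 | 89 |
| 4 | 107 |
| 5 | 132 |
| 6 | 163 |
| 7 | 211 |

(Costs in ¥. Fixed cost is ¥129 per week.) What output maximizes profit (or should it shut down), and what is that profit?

y = 5; profit = -¥121

Tabulate TR − TC: y=0: -129; y=1: -143; y=2: -144; y=3: -134; y=4: -124; y=5: -121; y=6: -124; y=7: -144.
Profit is maximized at y = 5. AVC there is 132/5 = ¥26.40 ≤ P, so producing beats shutting down (which would give -¥129).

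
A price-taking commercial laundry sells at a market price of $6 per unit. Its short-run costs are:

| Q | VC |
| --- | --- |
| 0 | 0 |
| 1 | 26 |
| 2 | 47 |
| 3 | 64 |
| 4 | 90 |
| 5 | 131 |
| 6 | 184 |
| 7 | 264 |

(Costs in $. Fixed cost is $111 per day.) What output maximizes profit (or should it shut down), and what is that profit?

Q = 0 (shut down); profit = -$111

Compute π = P·Q − TC at each output: Q=0: -111; Q=1: -131; Q=2: -146; Q=3: -157; Q=4: -177; Q=5: -212; Q=6: -259; Q=7: -333.
Profit is highest at Q = 0. Equivalently, the lowest AVC in the table is 64/3 ≈ $21.33 at Q = 3, and P = $6 falls below it — price never covers variable cost, so the firm shuts down and loses only its fixed cost.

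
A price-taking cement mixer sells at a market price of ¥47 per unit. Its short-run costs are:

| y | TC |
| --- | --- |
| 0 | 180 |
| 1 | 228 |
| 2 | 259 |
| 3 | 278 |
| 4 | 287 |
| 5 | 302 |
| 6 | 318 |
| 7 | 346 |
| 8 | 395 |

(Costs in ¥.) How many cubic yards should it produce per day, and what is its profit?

Tabulate TR − TC: y=0: -180; y=1: -181; y=2: -165; y=3: -137; y=4: -99; y=5: -67; y=6: -36; y=7: -17; y=8: -19.
Profit is maximized at y = 7. AVC there is 166/7 = ¥23.71 ≤ P, so producing beats shutting down (which would give -¥180).

y = 7; profit = -¥17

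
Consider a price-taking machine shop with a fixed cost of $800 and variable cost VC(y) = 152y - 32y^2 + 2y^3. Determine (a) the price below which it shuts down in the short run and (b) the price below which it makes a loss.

Shutdown price = $24; break-even price = $112

Shutdown price = min AVC. AVC = 152 - 32y + 2y^2, with vertex at y = 8 and minimum $24.
ATC = 800/y + 152 - 32y + 2y^2. Setting dATC/dy = −800/y^2 − 32 + 4y = 0 gives y = 10 (since 4·10^3 − 32·10^2 = 800).
min ATC = 800/10 + 152 − 32·10 + 2·10^2 = $112. That is the break-even price.
For $24 ≤ P < $112 the firm produces at a loss; below $24 it shuts down.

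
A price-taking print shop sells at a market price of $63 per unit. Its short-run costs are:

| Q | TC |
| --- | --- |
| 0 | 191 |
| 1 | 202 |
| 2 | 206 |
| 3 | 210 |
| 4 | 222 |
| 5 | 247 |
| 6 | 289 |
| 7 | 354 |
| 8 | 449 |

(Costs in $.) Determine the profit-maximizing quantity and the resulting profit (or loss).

Tabulate TR − TC: Q=0: -191; Q=1: -139; Q=2: -80; Q=3: -21; Q=4: 30; Q=5: 68; Q=6: 89; Q=7: 87; Q=8: 55.
Profit is maximized at Q = 6. AVC there is 98/6 = $16.33 ≤ P, so producing beats shutting down (which would give -$191).

Q = 6; profit = $89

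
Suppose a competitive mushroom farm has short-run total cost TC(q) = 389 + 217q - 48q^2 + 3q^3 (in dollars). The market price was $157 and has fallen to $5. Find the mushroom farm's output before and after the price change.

Output falls from 10 to 0 (the firm shuts down)

AVC = 217 - 48q + 3q^2, minimized at q = 8 where min AVC = $25. MC = 217 - 96q + 9q^2.
With P = $157 above the shutdown price, P = MC gives q = 10.
At P = $5 < min AVC = $25, price no longer covers variable cost at any output, so the firm shuts down: q = 0.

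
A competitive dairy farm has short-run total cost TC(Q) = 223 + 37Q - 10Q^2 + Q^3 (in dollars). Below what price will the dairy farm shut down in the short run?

Short-run supply begins at min AVC. From VC = 37Q - 10Q^2 + Q^3, AVC = 37 - 10Q + Q^2.
dAVC/dQ = -10 + 2Q = 0 gives Q = 5. min AVC = 37 - 10·5 + 5^2 = 12.
The firm shuts down for any P below $12.

$12 per unit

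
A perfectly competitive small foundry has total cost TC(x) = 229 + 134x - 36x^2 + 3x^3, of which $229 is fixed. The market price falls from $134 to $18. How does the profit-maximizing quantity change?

Output falls from 8 to 0 (the firm shuts down)

AVC = 134 - 36x + 3x^2, minimized at x = 6 where min AVC = $26. MC = 134 - 72x + 9x^2.
At P = $134 ≥ min AVC, set P = MC on the rising branch: x = 8.
At P = $18 < min AVC = $26, price no longer covers variable cost at any output, so the firm shuts down: x = 0.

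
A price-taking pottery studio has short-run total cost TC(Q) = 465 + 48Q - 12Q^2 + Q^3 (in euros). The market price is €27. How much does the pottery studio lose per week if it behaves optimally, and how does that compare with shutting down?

Profit = -€367 at Q = 7

AVC = 48 - 12Q + Q^2 has its minimum €12 at Q = 6; price €27 clears that bar, so the firm operates.
With MC = 48 - 24Q + 3Q^2, P = MC on the upward-sloping part at Q* = 7.
TR = 27·7 = 189. TC = 465 + 91 = 556. Profit = 189 − 556 = -€367.
Shutting down would mean losing the fixed cost of €465, so operating at a loss of €367 is better by €98.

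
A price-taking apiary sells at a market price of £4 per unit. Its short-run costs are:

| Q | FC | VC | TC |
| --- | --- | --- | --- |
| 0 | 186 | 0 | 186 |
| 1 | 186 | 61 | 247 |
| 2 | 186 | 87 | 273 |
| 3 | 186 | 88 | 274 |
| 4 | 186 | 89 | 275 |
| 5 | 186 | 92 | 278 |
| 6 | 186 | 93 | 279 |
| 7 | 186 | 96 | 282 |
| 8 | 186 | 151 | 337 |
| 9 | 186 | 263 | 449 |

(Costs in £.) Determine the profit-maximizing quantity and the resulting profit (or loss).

Q = 0 (shut down); profit = -£186

Compute π = P·Q − TC at each output: Q=0: -186; Q=1: -243; Q=2: -265; Q=3: -262; Q=4: -259; Q=5: -258; Q=6: -255; Q=7: -254; Q=8: -305; Q=9: -413.
Profit is highest at Q = 0. Equivalently, the lowest AVC in the table is 96/7 ≈ £13.71 at Q = 7, and P = £4 falls below it — price never covers variable cost, so the firm shuts down and loses only its fixed cost.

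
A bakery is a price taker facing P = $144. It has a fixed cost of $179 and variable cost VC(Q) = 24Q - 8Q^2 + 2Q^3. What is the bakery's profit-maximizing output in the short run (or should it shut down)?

Strip out fixed cost: VC = 24Q - 8Q^2 + 2Q^3. Then AVC = 24 - 8Q + 2Q^2 and MC = 24 - 16Q + 6Q^2.
AVC hits its minimum where MC = AVC, at Q = 2, giving min AVC = 24 - 8·2 + 2·2^2 = $16.
P = $144 exceeds min AVC = $16, so the firm stays open.
P = MC gives -120 - 16Q + 6Q^2 = 0, with roots -10/3 and 6. Take the larger (rising MC): Q* = 6.
Check: AVC at Q = 6 is $48 ≤ P, so revenue covers variable cost.
Profit = P·Q − TC = 144·6 − 467 = $397.

Produce at Q = 6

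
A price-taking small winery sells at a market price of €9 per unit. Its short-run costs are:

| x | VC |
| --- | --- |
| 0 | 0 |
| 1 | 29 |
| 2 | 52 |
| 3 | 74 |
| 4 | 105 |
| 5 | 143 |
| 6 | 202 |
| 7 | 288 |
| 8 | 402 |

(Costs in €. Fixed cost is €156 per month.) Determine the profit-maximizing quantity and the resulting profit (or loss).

Profit at each row (π = 9x − TC): x=0: -156; x=1: -176; x=2: -190; x=3: -203; x=4: -225; x=5: -254; x=6: -304; x=7: -381; x=8: -486.
Profit is highest at x = 0. Equivalently, the lowest AVC in the table is 74/3 ≈ €24.67 at x = 3, and P = €9 falls below it — price never covers variable cost, so the firm shuts down and loses only its fixed cost.

x = 0 (shut down); profit = -€156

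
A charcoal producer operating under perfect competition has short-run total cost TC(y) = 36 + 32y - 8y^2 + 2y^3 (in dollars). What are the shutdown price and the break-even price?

Shutdown price = $24; break-even price = $38

AVC = 32 - 8y + 2y^2; minimized at y = 2, giving min AVC = $24. That is the shutdown price.
ATC = 36/y + 32 - 8y + 2y^2. Setting dATC/dy = −36/y^2 − 8 + 4y = 0 gives y = 3 (since 4·3^3 − 8·3^2 = 36).
min ATC = 36/3 + 32 − 8·3 + 2·3^2 = $38. That is the break-even price.
Between these two prices the firm operates at a loss; above $38 it earns a profit.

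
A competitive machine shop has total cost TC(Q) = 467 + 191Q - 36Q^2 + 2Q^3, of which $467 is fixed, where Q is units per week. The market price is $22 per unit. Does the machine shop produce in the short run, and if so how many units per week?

Shut down

Strip out fixed cost: VC = 191Q - 36Q^2 + 2Q^3. Then AVC = 191 - 36Q + 2Q^2 and MC = 191 - 72Q + 6Q^2.
AVC hits its minimum where MC = AVC, at Q = 9, giving min AVC = 191 - 36·9 + 2·9^2 = $29.
With P < min AVC ($22 < $29), every unit sold adds to the loss.
Shutting down limits the loss to fixed cost, $467.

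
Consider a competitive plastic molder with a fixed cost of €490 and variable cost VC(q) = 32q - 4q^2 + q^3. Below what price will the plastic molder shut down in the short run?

€28 per unit

The shutdown price is the minimum of AVC. VC = 32q - 4q^2 + q^3, so AVC = 32 - 4q + q^2.
At the minimum of AVC, MC = AVC. MC = 32 - 8q + 3q^2; setting MC = AVC gives 2q^2 - 4q = 0, so q = 2. min AVC = 28.
For P < €28 the firm produces nothing.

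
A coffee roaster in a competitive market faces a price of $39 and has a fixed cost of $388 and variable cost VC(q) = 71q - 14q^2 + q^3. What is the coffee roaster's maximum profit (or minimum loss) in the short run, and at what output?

AVC = 71 - 14q + q^2; min AVC = $22 at q = 7. Since P = $39 ≥ min AVC, the firm produces.
With MC = 71 - 28q + 3q^2, P = MC on the upward-sloping part at q* = 8.
TR = 39·8 = 312. TC = 388 + 184 = 572. Profit = 312 − 572 = -$260.
That loss of $260 beats the $388 the firm would lose by shutting down; producing recovers $128 of fixed cost.

Profit = -$260 at q = 8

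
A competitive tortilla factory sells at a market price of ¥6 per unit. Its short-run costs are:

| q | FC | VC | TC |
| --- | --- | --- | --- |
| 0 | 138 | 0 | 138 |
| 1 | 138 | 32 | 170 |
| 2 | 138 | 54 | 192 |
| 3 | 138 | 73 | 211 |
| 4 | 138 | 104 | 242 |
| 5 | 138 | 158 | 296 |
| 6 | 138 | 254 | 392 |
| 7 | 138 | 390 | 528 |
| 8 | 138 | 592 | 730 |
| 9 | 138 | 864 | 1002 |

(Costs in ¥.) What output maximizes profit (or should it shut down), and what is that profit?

Compute π = P·q − TC at each output: q=0: -138; q=1: -164; q=2: -180; q=3: -193; q=4: -218; q=5: -266; q=6: -356; q=7: -486; q=8: -682; q=9: -948.
Profit is highest at q = 0. Equivalently, the lowest AVC in the table is 73/3 ≈ ¥24.33 at q = 3, and P = ¥6 falls below it — price never covers variable cost, so the firm shuts down and loses only its fixed cost.

q = 0 (shut down); profit = -¥138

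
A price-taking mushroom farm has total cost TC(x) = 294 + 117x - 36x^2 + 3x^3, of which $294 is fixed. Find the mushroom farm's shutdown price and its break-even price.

Shutdown price = $9; break-even price = $54

AVC = 117 - 36x + 3x^2; minimized at x = 6, giving min AVC = $9. That is the shutdown price.
ATC = 294/x + 117 - 36x + 3x^2. Setting dATC/dx = −294/x^2 − 36 + 6x = 0 gives x = 7 (since 6·7^3 − 36·7^2 = 294).
min ATC = 294/7 + 117 − 36·7 + 3·7^2 = $54. That is the break-even price.
Between these two prices the firm operates at a loss; above $54 it earns a profit.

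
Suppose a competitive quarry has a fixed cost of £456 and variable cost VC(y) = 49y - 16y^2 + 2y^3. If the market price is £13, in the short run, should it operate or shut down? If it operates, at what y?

Shut down

Variable cost is VC = 49y - 16y^2 + 2y^3, so AVC = VC/y = 49 - 16y + 2y^2 and MC = dTC/dy = 49 - 32y + 6y^2.
AVC is minimized where dAVC/dy = -16 + 4y = 0, at y = 4; min AVC = 49 - 16·4 + 2·4^2 = £17.
P = £13 lies below min AVC = £17; no output level covers variable cost.
Best response: produce nothing and absorb the £456 fixed cost.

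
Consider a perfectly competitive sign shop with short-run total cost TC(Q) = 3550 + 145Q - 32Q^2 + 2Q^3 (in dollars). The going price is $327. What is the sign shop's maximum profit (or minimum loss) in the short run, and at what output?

AVC = 145 - 32Q + 2Q^2; min AVC = $17 at Q = 8. Since P = $327 ≥ min AVC, the firm produces.
MC = 145 - 64Q + 6Q^2. Setting P = MC and taking the root on the rising branch gives Q* = 13.
TR = 327·13 = 4251. TC = 3550 + 871 = 4421. Profit = 4251 − 4421 = -$170.
By producing, the firm covers all variable cost plus $3380 of fixed cost; shutting down would lose the full $3550.

Profit = -$170 at Q = 13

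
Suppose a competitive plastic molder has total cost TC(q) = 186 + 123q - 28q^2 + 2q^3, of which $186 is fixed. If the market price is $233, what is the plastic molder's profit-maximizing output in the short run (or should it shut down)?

Variable cost is VC = 123q - 28q^2 + 2q^3, so AVC = VC/q = 123 - 28q + 2q^2 and MC = dTC/dq = 123 - 56q + 6q^2.
AVC is minimized where dAVC/dq = -28 + 4q = 0, at q = 7; min AVC = 123 - 28·7 + 2·7^2 = $25.
Because $233 ≥ $25, revenue can cover variable cost; the firm operates.
Solving P = MC: -110 - 56q + 6q^2 = 0 ⇒ q = -5/3 or 11. On the upward-sloping branch, q* = 11.
Check: AVC at q = 11 is $57 ≤ P, so revenue covers variable cost.
Profit = P·q − TC = 233·11 − 813 = $1750.

Produce at q = 11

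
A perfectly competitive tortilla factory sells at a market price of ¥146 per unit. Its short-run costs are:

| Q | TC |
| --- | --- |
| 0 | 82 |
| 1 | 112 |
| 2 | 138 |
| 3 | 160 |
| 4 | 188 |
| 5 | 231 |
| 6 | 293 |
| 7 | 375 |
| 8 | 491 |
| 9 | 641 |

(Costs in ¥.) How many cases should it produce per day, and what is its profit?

Q = 8; profit = ¥677

Tabulate TR − TC: Q=0: -82; Q=1: 34; Q=2: 154; Q=3: 278; Q=4: 396; Q=5: 499; Q=6: 583; Q=7: 647; Q=8: 677; Q=9: 673.
Profit is maximized at Q = 8. AVC there is 409/8 = ¥51.12 ≤ P, so producing beats shutting down (which would give -¥82).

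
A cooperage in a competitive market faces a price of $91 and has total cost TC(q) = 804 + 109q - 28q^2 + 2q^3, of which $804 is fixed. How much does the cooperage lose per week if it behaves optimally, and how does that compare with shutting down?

Profit = -$156 at q = 9

AVC = 109 - 28q + 2q^2; min AVC = $11 at q = 7. Since P = $91 ≥ min AVC, the firm produces.
MC = 109 - 56q + 6q^2. Setting P = MC and taking the root on the rising branch gives q* = 9.
TR = 91·9 = 819. TC = 804 + 171 = 975. Profit = 819 − 975 = -$156.
That loss of $156 beats the $804 the firm would lose by shutting down; producing recovers $648 of fixed cost.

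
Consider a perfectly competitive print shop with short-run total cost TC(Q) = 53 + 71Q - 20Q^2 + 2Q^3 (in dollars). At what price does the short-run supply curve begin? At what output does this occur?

$21 per unit, at Q = 5

The firm shuts down when price falls below the minimum of average variable cost. AVC = VC/Q = 71 - 20Q + 2Q^2.
At the minimum of AVC, MC = AVC. MC = 71 - 40Q + 6Q^2; setting MC = AVC gives 4Q^2 - 20Q = 0, so Q = 5. min AVC = 21.
The firm shuts down for any P below $21.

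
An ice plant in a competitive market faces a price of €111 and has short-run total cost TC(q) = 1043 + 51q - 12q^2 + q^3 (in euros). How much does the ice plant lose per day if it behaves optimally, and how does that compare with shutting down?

AVC = 51 - 12q + q^2; min AVC = €15 at q = 6. Since P = €111 ≥ min AVC, the firm produces.
MC = 51 - 24q + 3q^2. Setting P = MC and taking the root on the rising branch gives q* = 10.
TR = 111·10 = 1110. TC = 1043 + 310 = 1353. Profit = 1110 − 1353 = -€243.
By producing, the firm covers all variable cost plus €800 of fixed cost; shutting down would lose the full €1043.

Profit = -€243 at q = 10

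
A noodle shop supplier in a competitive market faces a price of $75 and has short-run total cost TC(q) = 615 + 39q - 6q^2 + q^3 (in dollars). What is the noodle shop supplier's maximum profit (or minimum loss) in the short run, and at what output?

Profit = -$399 at q = 6

AVC = 39 - 6q + q^2 has its minimum $30 at q = 3; price $75 clears that bar, so the firm operates.
With MC = 39 - 12q + 3q^2, P = MC on the upward-sloping part at q* = 6.
TR = 75·6 = 450. TC = 615 + 234 = 849. Profit = 450 − 849 = -$399.
Shutting down would mean losing the fixed cost of $615, so operating at a loss of $399 is better by $216.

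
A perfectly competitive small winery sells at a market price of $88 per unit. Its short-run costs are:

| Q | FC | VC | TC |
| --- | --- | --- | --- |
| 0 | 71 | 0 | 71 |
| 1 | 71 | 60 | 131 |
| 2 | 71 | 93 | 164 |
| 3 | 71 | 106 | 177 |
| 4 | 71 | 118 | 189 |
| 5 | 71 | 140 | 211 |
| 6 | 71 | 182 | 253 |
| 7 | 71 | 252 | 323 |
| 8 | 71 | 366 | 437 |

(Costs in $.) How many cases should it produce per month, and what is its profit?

Q = 7; profit = $293

Tabulate TR − TC: Q=0: -71; Q=1: -43; Q=2: 12; Q=3: 87; Q=4: 163; Q=5: 229; Q=6: 275; Q=7: 293; Q=8: 267.
Profit is maximized at Q = 7. AVC there is 252/7 = $36 ≤ P, so producing beats shutting down (which would give -$71).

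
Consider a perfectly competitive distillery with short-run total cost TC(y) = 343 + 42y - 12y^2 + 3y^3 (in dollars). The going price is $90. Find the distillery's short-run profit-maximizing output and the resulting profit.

AVC = 42 - 12y + 3y^2; min AVC = $30 at y = 2. Since P = $90 ≥ min AVC, the firm produces.
With MC = 42 - 24y + 9y^2, P = MC on the upward-sloping part at y* = 4.
TR = 90·4 = 360. TC = 343 + 168 = 511. Profit = 360 − 511 = -$151.
Shutting down would mean losing the fixed cost of $343, so operating at a loss of $151 is better by $192.

Profit = -$151 at y = 4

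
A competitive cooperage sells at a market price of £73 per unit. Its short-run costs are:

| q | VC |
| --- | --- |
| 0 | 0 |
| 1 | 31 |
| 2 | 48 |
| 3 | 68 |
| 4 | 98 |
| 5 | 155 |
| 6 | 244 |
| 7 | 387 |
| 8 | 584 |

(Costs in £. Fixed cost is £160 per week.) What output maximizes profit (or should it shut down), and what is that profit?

q = 5; profit = £50

Profit at each row (π = 73q − TC): q=0: -160; q=1: -118; q=2: -62; q=3: -9; q=4: 34; q=5: 50; q=6: 34; q=7: -36; q=8: -160.
Profit is maximized at q = 5. AVC there is 155/5 = £31 ≤ P, so producing beats shutting down (which would give -£160).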